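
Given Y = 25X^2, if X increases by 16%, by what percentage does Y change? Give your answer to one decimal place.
34.6%

For Y = 25X^2:
If X → X(1 + 0.16)
Then Y → Y · (1 + 0.16)^2
     = Y · 1.3456

Percentage change = ((1 + 0.16)^2 − 1) × 100% ≈ 34.6%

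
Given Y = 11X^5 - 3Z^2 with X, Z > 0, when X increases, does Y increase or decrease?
Y increases

Taking the partial derivative:
∂Y/∂X = 55X^4

∂Y/∂X = 55X^4 > 0 (assuming positive values)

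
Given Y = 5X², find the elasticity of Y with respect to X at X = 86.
Elasticity = 2

Elasticity = (dY/dX) · (X/Y)

dY/dX = 10·X
At X = 86: dY/dX = 860, Y = 36980

Elasticity = 860 · (86 / 36980) = 2

Interpretation: for a small percentage change in X, the percentage change in Y is approximately 2.00 times as large.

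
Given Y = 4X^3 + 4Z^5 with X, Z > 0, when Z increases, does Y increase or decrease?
Y increases

Taking the partial derivative:
∂Y/∂Z = 20Z^4

∂Y/∂Z = 20Z^4 > 0 (assuming positive values)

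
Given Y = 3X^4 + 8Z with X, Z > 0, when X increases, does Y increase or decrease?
Y increases

Taking the partial derivative:
∂Y/∂X = 12X^3

∂Y/∂X = 12X^3 > 0 (assuming positive values)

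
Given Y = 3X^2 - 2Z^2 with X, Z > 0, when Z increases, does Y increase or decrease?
Y decreases

Taking the partial derivative:
∂Y/∂Z = -4Z

∂Y/∂Z = -4Z < 0 (assuming positive values)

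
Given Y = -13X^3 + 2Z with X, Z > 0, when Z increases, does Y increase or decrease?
Y increases

Taking the partial derivative:
∂Y/∂Z = 2

∂Y/∂Z = 2 > 0 (assuming positive values)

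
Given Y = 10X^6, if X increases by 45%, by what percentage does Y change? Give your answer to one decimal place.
829.4%

For Y = 10X^6:
If X → X(1 + 0.45)
Then Y → Y · (1 + 0.45)^6
     ≈ Y · 9.2941

Percentage change = ((1 + 0.45)^6 − 1) × 100% ≈ 829.4%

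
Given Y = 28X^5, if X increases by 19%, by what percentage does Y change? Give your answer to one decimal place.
138.6%

For Y = 28X^5:
If X → X(1 + 0.19)
Then Y → Y · (1 + 0.19)^5
     ≈ Y · 2.3864

Percentage change = ((1 + 0.19)^5 − 1) × 100% ≈ 138.6%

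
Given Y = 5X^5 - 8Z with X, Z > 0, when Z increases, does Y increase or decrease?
Y decreases

Taking the partial derivative:
∂Y/∂Z = -8

∂Y/∂Z = -8 < 0 (assuming positive values)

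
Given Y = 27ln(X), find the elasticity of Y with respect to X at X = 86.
Elasticity = 1/ln(86) ≈ 0.2245

Elasticity = (dY/dX) · (X/Y)

dY/dX = 27/X
At X = 86: dY/dX = 27/86, Y = 27·ln(86)

Elasticity = (27/86) · (86 / (27·ln(86))) = 1/ln(86) ≈ 0.2245

Interpretation: for a small percentage change in X, the percentage change in Y is approximately 0.22 times as large.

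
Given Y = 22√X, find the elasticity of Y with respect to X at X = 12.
Elasticity = 1/2

Elasticity = (dY/dX) · (X/Y)

dY/dX = 11/√X
At X = 12: dY/dX = 11·√3/6, Y = 44·√3

Elasticity = (11·√3/6) · (12 / (44·√3)) = 1/2

Interpretation: for a small percentage change in X, the percentage change in Y is approximately 0.50 times as large.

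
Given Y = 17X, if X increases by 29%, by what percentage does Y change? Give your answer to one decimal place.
29.0%

For Y = 17X:
If X → X(1 + 0.29)
Then Y → Y · (1 + 0.29)^1
     = Y · 1.2900

Percentage change = ((1 + 0.29)^1 − 1) × 100% = 29.0%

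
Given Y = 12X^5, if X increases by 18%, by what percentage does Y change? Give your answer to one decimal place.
128.8%

For Y = 12X^5:
If X → X(1 + 0.18)
Then Y → Y · (1 + 0.18)^5
     ≈ Y · 2.2878

Percentage change = ((1 + 0.18)^5 − 1) × 100% ≈ 128.8%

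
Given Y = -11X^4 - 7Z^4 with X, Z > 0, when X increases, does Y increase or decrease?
Y decreases

Taking the partial derivative:
∂Y/∂X = -44X^3

∂Y/∂X = -44X^3 < 0 (assuming positive values)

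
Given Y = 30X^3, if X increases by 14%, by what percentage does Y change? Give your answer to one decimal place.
48.2%

For Y = 30X^3:
If X → X(1 + 0.14)
Then Y → Y · (1 + 0.14)^3
     ≈ Y · 1.4815

Percentage change = ((1 + 0.14)^3 − 1) × 100% ≈ 48.2%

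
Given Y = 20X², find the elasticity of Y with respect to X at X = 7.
Elasticity = 2

Elasticity = (dY/dX) · (X/Y)

dY/dX = 40·X
At X = 7: dY/dX = 280, Y = 980

Elasticity = 280 · (7 / 980) = 2

Interpretation: for a small percentage change in X, the percentage change in Y is approximately 2.00 times as large.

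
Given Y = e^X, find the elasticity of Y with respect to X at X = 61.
Elasticity = 61

Elasticity = (dY/dX) · (X/Y)

dY/dX = e^X
At X = 61: dY/dX = e^61, Y = e^61

Elasticity = (e^61) · (61 / (e^61)) = 61

Interpretation: for a small percentage change in X, the percentage change in Y is approximately 61.00 times as large.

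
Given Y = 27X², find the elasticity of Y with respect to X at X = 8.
Elasticity = 2

Elasticity = (dY/dX) · (X/Y)

dY/dX = 54·X
At X = 8: dY/dX = 432, Y = 1728

Elasticity = 432 · (8 / 1728) = 2

Interpretation: for a small percentage change in X, the percentage change in Y is approximately 2.00 times as large.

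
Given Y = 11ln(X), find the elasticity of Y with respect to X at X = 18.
Elasticity = 1/ln(18) ≈ 0.3460

Elasticity = (dY/dX) · (X/Y)

dY/dX = 11/X
At X = 18: dY/dX = 11/18, Y = 11·ln(18)

Elasticity = (11/18) · (18 / (11·ln(18))) = 1/ln(18) ≈ 0.3460

Interpretation: for a small percentage change in X, the percentage change in Y is approximately 0.35 times as large.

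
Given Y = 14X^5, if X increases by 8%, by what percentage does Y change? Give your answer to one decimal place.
46.9%

For Y = 14X^5:
If X → X(1 + 0.08)
Then Y → Y · (1 + 0.08)^5
     ≈ Y · 1.4693

Percentage change = ((1 + 0.08)^5 − 1) × 100% ≈ 46.9%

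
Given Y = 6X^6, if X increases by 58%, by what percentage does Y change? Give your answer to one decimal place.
1455.8%

For Y = 6X^6:
If X → X(1 + 0.58)
Then Y → Y · (1 + 0.58)^6
     ≈ Y · 15.5576

Percentage change = ((1 + 0.58)^6 − 1) × 100% ≈ 1455.8%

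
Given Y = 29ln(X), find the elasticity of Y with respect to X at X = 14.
Elasticity = 1/ln(14) ≈ 0.3789

Elasticity = (dY/dX) · (X/Y)

dY/dX = 29/X
At X = 14: dY/dX = 29/14, Y = 29·ln(14)

Elasticity = (29/14) · (14 / (29·ln(14))) = 1/ln(14) ≈ 0.3789

Interpretation: for a small percentage change in X, the percentage change in Y is approximately 0.38 times as large.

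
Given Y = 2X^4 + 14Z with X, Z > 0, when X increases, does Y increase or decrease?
Y increases

Taking the partial derivative:
∂Y/∂X = 8X^3

∂Y/∂X = 8X^3 > 0 (assuming positive values)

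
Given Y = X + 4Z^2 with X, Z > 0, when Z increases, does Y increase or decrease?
Y increases

Taking the partial derivative:
∂Y/∂Z = 8Z

∂Y/∂Z = 8Z > 0 (assuming positive values)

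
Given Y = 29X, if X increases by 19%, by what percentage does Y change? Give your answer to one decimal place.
19.0%

For Y = 29X:
If X → X(1 + 0.19)
Then Y → Y · (1 + 0.19)^1
     = Y · 1.1900

Percentage change = ((1 + 0.19)^1 − 1) × 100% = 19.0%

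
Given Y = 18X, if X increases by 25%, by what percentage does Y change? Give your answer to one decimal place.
25.0%

For Y = 18X:
If X → X(1 + 0.25)
Then Y → Y · (1 + 0.25)^1
     = Y · 1.2500

Percentage change = ((1 + 0.25)^1 − 1) × 100% = 25.0%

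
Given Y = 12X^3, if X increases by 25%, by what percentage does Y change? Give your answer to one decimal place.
95.3%

For Y = 12X^3:
If X → X(1 + 0.25)
Then Y → Y · (1 + 0.25)^3
     ≈ Y · 1.9531

Percentage change = ((1 + 0.25)^3 − 1) × 100% ≈ 95.3%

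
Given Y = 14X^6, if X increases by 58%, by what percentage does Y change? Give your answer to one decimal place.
1455.8%

For Y = 14X^6:
If X → X(1 + 0.58)
Then Y → Y · (1 + 0.58)^6
     ≈ Y · 15.5576

Percentage change = ((1 + 0.58)^6 − 1) × 100% ≈ 1455.8%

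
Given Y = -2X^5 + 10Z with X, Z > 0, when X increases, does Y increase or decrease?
Y decreases

Taking the partial derivative:
∂Y/∂X = -10X^4

∂Y/∂X = -10X^4 < 0 (assuming positive values)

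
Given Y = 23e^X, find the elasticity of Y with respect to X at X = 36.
Elasticity = 36

Elasticity = (dY/dX) · (X/Y)

dY/dX = 23·e^X
At X = 36: dY/dX = 23·e^36, Y = 23·e^36

Elasticity = (23·e^36) · (36 / (23·e^36)) = 36

Interpretation: for a small percentage change in X, the percentage change in Y is approximately 36.00 times as large.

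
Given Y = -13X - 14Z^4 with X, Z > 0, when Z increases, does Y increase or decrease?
Y decreases

Taking the partial derivative:
∂Y/∂Z = -56Z^3

∂Y/∂Z = -56Z^3 < 0 (assuming positive values)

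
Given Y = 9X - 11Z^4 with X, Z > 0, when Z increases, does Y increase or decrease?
Y decreases

Taking the partial derivative:
∂Y/∂Z = -44Z^3

∂Y/∂Z = -44Z^3 < 0 (assuming positive values)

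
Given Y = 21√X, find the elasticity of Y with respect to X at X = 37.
Elasticity = 1/2

Elasticity = (dY/dX) · (X/Y)

dY/dX = 21/(2·√X)
At X = 37: dY/dX = 21·√37/74, Y = 21·√37

Elasticity = (21·√37/74) · (37 / (21·√37)) = 1/2

Interpretation: for a small percentage change in X, the percentage change in Y is approximately 0.50 times as large.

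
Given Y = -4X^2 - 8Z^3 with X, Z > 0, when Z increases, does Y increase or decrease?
Y decreases

Taking the partial derivative:
∂Y/∂Z = -24Z^2

∂Y/∂Z = -24Z^2 < 0 (assuming positive values)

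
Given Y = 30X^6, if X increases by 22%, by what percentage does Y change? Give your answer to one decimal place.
229.7%

For Y = 30X^6:
If X → X(1 + 0.22)
Then Y → Y · (1 + 0.22)^6
     ≈ Y · 3.2973

Percentage change = ((1 + 0.22)^6 − 1) × 100% ≈ 229.7%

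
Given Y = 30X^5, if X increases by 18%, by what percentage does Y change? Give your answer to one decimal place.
128.8%

For Y = 30X^5:
If X → X(1 + 0.18)
Then Y → Y · (1 + 0.18)^5
     ≈ Y · 2.2878

Percentage change = ((1 + 0.18)^5 − 1) × 100% ≈ 128.8%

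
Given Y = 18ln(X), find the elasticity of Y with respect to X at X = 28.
Elasticity = 1/ln(28) ≈ 0.3001

Elasticity = (dY/dX) · (X/Y)

dY/dX = 18/X
At X = 28: dY/dX = 9/14, Y = 18·ln(28)

Elasticity = (9/14) · (28 / (18·ln(28))) = 1/ln(28) ≈ 0.3001

Interpretation: for a small percentage change in X, the percentage change in Y is approximately 0.30 times as large.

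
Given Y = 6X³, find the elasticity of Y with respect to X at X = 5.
Elasticity = 3

Elasticity = (dY/dX) · (X/Y)

dY/dX = 18·X²
At X = 5: dY/dX = 450, Y = 750

Elasticity = 450 · (5 / 750) = 3

Interpretation: for a small percentage change in X, the percentage change in Y is approximately 3.00 times as large.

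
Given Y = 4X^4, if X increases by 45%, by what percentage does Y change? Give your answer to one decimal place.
342.1%

For Y = 4X^4:
If X → X(1 + 0.45)
Then Y → Y · (1 + 0.45)^4
     ≈ Y · 4.4205

Percentage change = ((1 + 0.45)^4 − 1) × 100% ≈ 342.1%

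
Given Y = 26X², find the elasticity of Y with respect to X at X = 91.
Elasticity = 2

Elasticity = (dY/dX) · (X/Y)

dY/dX = 52·X
At X = 91: dY/dX = 4732, Y = 215306

Elasticity = 4732 · (91 / 215306) = 2

Interpretation: for a small percentage change in X, the percentage change in Y is approximately 2.00 times as large.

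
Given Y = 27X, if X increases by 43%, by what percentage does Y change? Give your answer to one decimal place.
43.0%

For Y = 27X:
If X → X(1 + 0.43)
Then Y → Y · (1 + 0.43)^1
     = Y · 1.4300

Percentage change = ((1 + 0.43)^1 − 1) × 100% = 43.0%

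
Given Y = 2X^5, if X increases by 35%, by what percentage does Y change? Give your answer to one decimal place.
348.4%

For Y = 2X^5:
If X → X(1 + 0.35)
Then Y → Y · (1 + 0.35)^5
     ≈ Y · 4.4840

Percentage change = ((1 + 0.35)^5 − 1) × 100% ≈ 348.4%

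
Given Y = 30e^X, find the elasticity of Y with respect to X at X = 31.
Elasticity = 31

Elasticity = (dY/dX) · (X/Y)

dY/dX = 30·e^X
At X = 31: dY/dX = 30·e^31, Y = 30·e^31

Elasticity = (30·e^31) · (31 / (30·e^31)) = 31

Interpretation: for a small percentage change in X, the percentage change in Y is approximately 31.00 times as large.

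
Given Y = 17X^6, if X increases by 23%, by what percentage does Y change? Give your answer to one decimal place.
246.3%

For Y = 17X^6:
If X → X(1 + 0.23)
Then Y → Y · (1 + 0.23)^6
     ≈ Y · 3.4628

Percentage change = ((1 + 0.23)^6 − 1) × 100% ≈ 246.3%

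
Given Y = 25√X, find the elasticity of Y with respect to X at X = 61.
Elasticity = 1/2

Elasticity = (dY/dX) · (X/Y)

dY/dX = 25/(2·√X)
At X = 61: dY/dX = 25·√61/122, Y = 25·√61

Elasticity = (25·√61/122) · (61 / (25·√61)) = 1/2

Interpretation: for a small percentage change in X, the percentage change in Y is approximately 0.50 times as large.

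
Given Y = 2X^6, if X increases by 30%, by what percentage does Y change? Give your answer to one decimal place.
382.7%

For Y = 2X^6:
If X → X(1 + 0.3)
Then Y → Y · (1 + 0.3)^6
     ≈ Y · 4.8268

Percentage change = ((1 + 0.3)^6 − 1) × 100% ≈ 382.7%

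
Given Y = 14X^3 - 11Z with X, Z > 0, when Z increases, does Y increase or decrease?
Y decreases

Taking the partial derivative:
∂Y/∂Z = -11

∂Y/∂Z = -11 < 0 (assuming positive values)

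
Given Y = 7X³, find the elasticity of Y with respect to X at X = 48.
Elasticity = 3

Elasticity = (dY/dX) · (X/Y)

dY/dX = 21·X²
At X = 48: dY/dX = 48384, Y = 774144

Elasticity = 48384 · (48 / 774144) = 3

Interpretation: for a small percentage change in X, the percentage change in Y is approximately 3.00 times as large.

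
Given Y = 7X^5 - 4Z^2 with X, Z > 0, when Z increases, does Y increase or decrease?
Y decreases

Taking the partial derivative:
∂Y/∂Z = -8Z

∂Y/∂Z = -8Z < 0 (assuming positive values)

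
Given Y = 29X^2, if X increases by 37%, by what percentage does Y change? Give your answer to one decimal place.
87.7%

For Y = 29X^2:
If X → X(1 + 0.37)
Then Y → Y · (1 + 0.37)^2
     = Y · 1.8769

Percentage change = ((1 + 0.37)^2 − 1) × 100% ≈ 87.7%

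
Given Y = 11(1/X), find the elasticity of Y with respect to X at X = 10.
Elasticity = -1

Elasticity = (dY/dX) · (X/Y)

dY/dX = -11/X²
At X = 10: dY/dX = -11/100, Y = 11/10

Elasticity = (-11/100) · (10 / (11/10)) = -1

Interpretation: for a small percentage change in X, the percentage change in Y is approximately -1.00 times as large.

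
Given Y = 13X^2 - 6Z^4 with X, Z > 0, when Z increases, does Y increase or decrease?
Y decreases

Taking the partial derivative:
∂Y/∂Z = -24Z^3

∂Y/∂Z = -24Z^3 < 0 (assuming positive values)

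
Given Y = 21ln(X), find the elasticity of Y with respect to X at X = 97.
Elasticity = 1/ln(97) ≈ 0.2186

Elasticity = (dY/dX) · (X/Y)

dY/dX = 21/X
At X = 97: dY/dX = 21/97, Y = 21·ln(97)

Elasticity = (21/97) · (97 / (21·ln(97))) = 1/ln(97) ≈ 0.2186

Interpretation: for a small percentage change in X, the percentage change in Y is approximately 0.22 times as large.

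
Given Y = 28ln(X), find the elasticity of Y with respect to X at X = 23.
Elasticity = 1/ln(23) ≈ 0.3189

Elasticity = (dY/dX) · (X/Y)

dY/dX = 28/X
At X = 23: dY/dX = 28/23, Y = 28·ln(23)

Elasticity = (28/23) · (23 / (28·ln(23))) = 1/ln(23) ≈ 0.3189

Interpretation: for a small percentage change in X, the percentage change in Y is approximately 0.32 times as large.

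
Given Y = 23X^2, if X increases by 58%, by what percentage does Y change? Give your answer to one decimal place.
149.6%

For Y = 23X^2:
If X → X(1 + 0.58)
Then Y → Y · (1 + 0.58)^2
     = Y · 2.4964

Percentage change = ((1 + 0.58)^2 − 1) × 100% ≈ 149.6%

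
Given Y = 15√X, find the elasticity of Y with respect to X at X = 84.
Elasticity = 1/2

Elasticity = (dY/dX) · (X/Y)

dY/dX = 15/(2·√X)
At X = 84: dY/dX = 5·√21/28, Y = 30·√21

Elasticity = (5·√21/28) · (84 / (30·√21)) = 1/2

Interpretation: for a small percentage change in X, the percentage change in Y is approximately 0.50 times as large.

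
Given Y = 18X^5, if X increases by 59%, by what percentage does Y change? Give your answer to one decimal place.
916.2%

For Y = 18X^5:
If X → X(1 + 0.59)
Then Y → Y · (1 + 0.59)^5
     ≈ Y · 10.1622

Percentage change = ((1 + 0.59)^5 − 1) × 100% ≈ 916.2%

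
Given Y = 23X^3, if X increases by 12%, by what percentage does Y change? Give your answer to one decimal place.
40.5%

For Y = 23X^3:
If X → X(1 + 0.12)
Then Y → Y · (1 + 0.12)^3
     ≈ Y · 1.4049

Percentage change = ((1 + 0.12)^3 − 1) × 100% ≈ 40.5%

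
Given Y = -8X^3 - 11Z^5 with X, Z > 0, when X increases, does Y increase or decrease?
Y decreases

Taking the partial derivative:
∂Y/∂X = -24X^2

∂Y/∂X = -24X^2 < 0 (assuming positive values)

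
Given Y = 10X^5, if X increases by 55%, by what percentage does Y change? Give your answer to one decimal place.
794.7%

For Y = 10X^5:
If X → X(1 + 0.55)
Then Y → Y · (1 + 0.55)^5
     ≈ Y · 8.9466

Percentage change = ((1 + 0.55)^5 − 1) × 100% ≈ 794.7%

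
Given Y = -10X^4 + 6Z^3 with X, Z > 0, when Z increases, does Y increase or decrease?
Y increases

Taking the partial derivative:
∂Y/∂Z = 18Z^2

∂Y/∂Z = 18Z^2 > 0 (assuming positive values)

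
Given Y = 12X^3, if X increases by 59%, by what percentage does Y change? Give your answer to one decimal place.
302.0%

For Y = 12X^3:
If X → X(1 + 0.59)
Then Y → Y · (1 + 0.59)^3
     ≈ Y · 4.0197

Percentage change = ((1 + 0.59)^3 − 1) × 100% ≈ 302.0%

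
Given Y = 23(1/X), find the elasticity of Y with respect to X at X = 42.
Elasticity = -1

Elasticity = (dY/dX) · (X/Y)

dY/dX = -23/X²
At X = 42: dY/dX = -23/1764, Y = 23/42

Elasticity = (-23/1764) · (42 / (23/42)) = -1

Interpretation: for a small percentage change in X, the percentage change in Y is approximately -1.00 times as large.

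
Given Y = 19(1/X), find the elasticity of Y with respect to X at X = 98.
Elasticity = -1

Elasticity = (dY/dX) · (X/Y)

dY/dX = -19/X²
At X = 98: dY/dX = -19/9604, Y = 19/98

Elasticity = (-19/9604) · (98 / (19/98)) = -1

Interpretation: for a small percentage change in X, the percentage change in Y is approximately -1.00 times as large.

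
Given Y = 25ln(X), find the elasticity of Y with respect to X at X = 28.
Elasticity = 1/ln(28) ≈ 0.3001

Elasticity = (dY/dX) · (X/Y)

dY/dX = 25/X
At X = 28: dY/dX = 25/28, Y = 25·ln(28)

Elasticity = (25/28) · (28 / (25·ln(28))) = 1/ln(28) ≈ 0.3001

Interpretation: for a small percentage change in X, the percentage change in Y is approximately 0.30 times as large.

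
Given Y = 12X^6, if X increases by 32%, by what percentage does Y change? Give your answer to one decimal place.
429.0%

For Y = 12X^6:
If X → X(1 + 0.32)
Then Y → Y · (1 + 0.32)^6
     ≈ Y · 5.2899

Percentage change = ((1 + 0.32)^6 − 1) × 100% ≈ 429.0%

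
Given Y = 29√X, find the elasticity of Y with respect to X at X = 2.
Elasticity = 1/2

Elasticity = (dY/dX) · (X/Y)

dY/dX = 29/(2·√X)
At X = 2: dY/dX = 29·√2/4, Y = 29·√2

Elasticity = (29·√2/4) · (2 / (29·√2)) = 1/2

Interpretation: for a small percentage change in X, the percentage change in Y is approximately 0.50 times as large.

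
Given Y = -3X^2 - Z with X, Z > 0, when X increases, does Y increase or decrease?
Y decreases

Taking the partial derivative:
∂Y/∂X = -6X

∂Y/∂X = -6X < 0 (assuming positive values)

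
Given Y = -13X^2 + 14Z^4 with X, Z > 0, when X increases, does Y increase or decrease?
Y decreases

Taking the partial derivative:
∂Y/∂X = -26X

∂Y/∂X = -26X < 0 (assuming positive values)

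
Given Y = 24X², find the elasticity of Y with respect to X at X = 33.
Elasticity = 2

Elasticity = (dY/dX) · (X/Y)

dY/dX = 48·X
At X = 33: dY/dX = 1584, Y = 26136

Elasticity = 1584 · (33 / 26136) = 2

Interpretation: for a small percentage change in X, the percentage change in Y is approximately 2.00 times as large.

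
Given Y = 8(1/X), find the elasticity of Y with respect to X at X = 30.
Elasticity = -1

Elasticity = (dY/dX) · (X/Y)

dY/dX = -8/X²
At X = 30: dY/dX = -2/225, Y = 4/15

Elasticity = (-2/225) · (30 / (4/15)) = -1

Interpretation: for a small percentage change in X, the percentage change in Y is approximately -1.00 times as large.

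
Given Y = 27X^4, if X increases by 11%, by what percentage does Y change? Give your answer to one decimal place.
51.8%

For Y = 27X^4:
If X → X(1 + 0.11)
Then Y → Y · (1 + 0.11)^4
     ≈ Y · 1.5181

Percentage change = ((1 + 0.11)^4 − 1) × 100% ≈ 51.8%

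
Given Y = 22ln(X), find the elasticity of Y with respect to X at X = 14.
Elasticity = 1/ln(14) ≈ 0.3789

Elasticity = (dY/dX) · (X/Y)

dY/dX = 22/X
At X = 14: dY/dX = 11/7, Y = 22·ln(14)

Elasticity = (11/7) · (14 / (22·ln(14))) = 1/ln(14) ≈ 0.3789

Interpretation: for a small percentage change in X, the percentage change in Y is approximately 0.38 times as large.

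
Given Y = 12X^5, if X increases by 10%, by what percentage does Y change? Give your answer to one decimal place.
61.1%

For Y = 12X^5:
If X → X(1 + 0.1)
Then Y → Y · (1 + 0.1)^5
     ≈ Y · 1.6105

Percentage change = ((1 + 0.1)^5 − 1) × 100% ≈ 61.1%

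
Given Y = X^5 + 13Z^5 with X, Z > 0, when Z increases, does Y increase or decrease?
Y increases

Taking the partial derivative:
∂Y/∂Z = 65Z^4

∂Y/∂Z = 65Z^4 > 0 (assuming positive values)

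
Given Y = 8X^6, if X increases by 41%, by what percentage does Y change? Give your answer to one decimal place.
685.8%

For Y = 8X^6:
If X → X(1 + 0.41)
Then Y → Y · (1 + 0.41)^6
     ≈ Y · 7.8580

Percentage change = ((1 + 0.41)^6 − 1) × 100% ≈ 685.8%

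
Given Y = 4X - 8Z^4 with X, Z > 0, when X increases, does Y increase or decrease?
Y increases

Taking the partial derivative:
∂Y/∂X = 4

∂Y/∂X = 4 > 0 (assuming positive values)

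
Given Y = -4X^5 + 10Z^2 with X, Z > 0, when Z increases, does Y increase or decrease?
Y increases

Taking the partial derivative:
∂Y/∂Z = 20Z

∂Y/∂Z = 20Z > 0 (assuming positive values)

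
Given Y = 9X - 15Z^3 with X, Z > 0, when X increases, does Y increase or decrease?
Y increases

Taking the partial derivative:
∂Y/∂X = 9

∂Y/∂X = 9 > 0 (assuming positive values)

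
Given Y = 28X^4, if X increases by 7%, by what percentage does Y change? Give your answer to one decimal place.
31.1%

For Y = 28X^4:
If X → X(1 + 0.07)
Then Y → Y · (1 + 0.07)^4
     ≈ Y · 1.3108

Percentage change = ((1 + 0.07)^4 − 1) × 100% ≈ 31.1%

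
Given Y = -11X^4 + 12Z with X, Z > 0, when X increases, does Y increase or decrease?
Y decreases

Taking the partial derivative:
∂Y/∂X = -44X^3

∂Y/∂X = -44X^3 < 0 (assuming positive values)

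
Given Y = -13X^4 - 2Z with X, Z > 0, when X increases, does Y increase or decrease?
Y decreases

Taking the partial derivative:
∂Y/∂X = -52X^3

∂Y/∂X = -52X^3 < 0 (assuming positive values)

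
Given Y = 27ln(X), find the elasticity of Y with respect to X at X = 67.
Elasticity = 1/ln(67) ≈ 0.2378

Elasticity = (dY/dX) · (X/Y)

dY/dX = 27/X
At X = 67: dY/dX = 27/67, Y = 27·ln(67)

Elasticity = (27/67) · (67 / (27·ln(67))) = 1/ln(67) ≈ 0.2378

Interpretation: for a small percentage change in X, the percentage change in Y is approximately 0.24 times as large.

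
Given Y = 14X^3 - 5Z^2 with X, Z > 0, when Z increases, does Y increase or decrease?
Y decreases

Taking the partial derivative:
∂Y/∂Z = -10Z

∂Y/∂Z = -10Z < 0 (assuming positive values)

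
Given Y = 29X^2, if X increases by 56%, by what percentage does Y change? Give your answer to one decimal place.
143.4%

For Y = 29X^2:
If X → X(1 + 0.56)
Then Y → Y · (1 + 0.56)^2
     = Y · 2.4336

Percentage change = ((1 + 0.56)^2 − 1) × 100% ≈ 143.4%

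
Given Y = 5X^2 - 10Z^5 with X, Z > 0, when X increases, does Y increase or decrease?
Y increases

Taking the partial derivative:
∂Y/∂X = 10X

∂Y/∂X = 10X > 0 (assuming positive values)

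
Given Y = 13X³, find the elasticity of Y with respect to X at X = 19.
Elasticity = 3

Elasticity = (dY/dX) · (X/Y)

dY/dX = 39·X²
At X = 19: dY/dX = 14079, Y = 89167

Elasticity = 14079 · (19 / 89167) = 3

Interpretation: for a small percentage change in X, the percentage change in Y is approximately 3.00 times as large.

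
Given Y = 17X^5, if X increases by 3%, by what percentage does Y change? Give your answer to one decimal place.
15.9%

For Y = 17X^5:
If X → X(1 + 0.03)
Then Y → Y · (1 + 0.03)^5
     ≈ Y · 1.1593

Percentage change = ((1 + 0.03)^5 − 1) × 100% ≈ 15.9%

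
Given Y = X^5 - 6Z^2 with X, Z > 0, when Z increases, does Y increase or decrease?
Y decreases

Taking the partial derivative:
∂Y/∂Z = -12Z

∂Y/∂Z = -12Z < 0 (assuming positive values)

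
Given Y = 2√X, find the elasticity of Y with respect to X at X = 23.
Elasticity = 1/2

Elasticity = (dY/dX) · (X/Y)

dY/dX = 1/√X
At X = 23: dY/dX = √23/23, Y = 2·√23

Elasticity = (√23/23) · (23 / (2·√23)) = 1/2

Interpretation: for a small percentage change in X, the percentage change in Y is approximately 0.50 times as large.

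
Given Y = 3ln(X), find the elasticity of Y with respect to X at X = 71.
Elasticity = 1/ln(71) ≈ 0.2346

Elasticity = (dY/dX) · (X/Y)

dY/dX = 3/X
At X = 71: dY/dX = 3/71, Y = 3·ln(71)

Elasticity = (3/71) · (71 / (3·ln(71))) = 1/ln(71) ≈ 0.2346

Interpretation: for a small percentage change in X, the percentage change in Y is approximately 0.23 times as large.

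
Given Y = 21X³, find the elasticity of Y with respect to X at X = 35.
Elasticity = 3

Elasticity = (dY/dX) · (X/Y)

dY/dX = 63·X²
At X = 35: dY/dX = 77175, Y = 900375

Elasticity = 77175 · (35 / 900375) = 3

Interpretation: for a small percentage change in X, the percentage change in Y is approximately 3.00 times as large.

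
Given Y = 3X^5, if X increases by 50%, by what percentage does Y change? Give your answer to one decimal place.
659.4%

For Y = 3X^5:
If X → X(1 + 0.5)
Then Y → Y · (1 + 0.5)^5
     ≈ Y · 7.5938

Percentage change = ((1 + 0.5)^5 − 1) × 100% ≈ 659.4%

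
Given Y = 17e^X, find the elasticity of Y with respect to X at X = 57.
Elasticity = 57

Elasticity = (dY/dX) · (X/Y)

dY/dX = 17·e^X
At X = 57: dY/dX = 17·e^57, Y = 17·e^57

Elasticity = (17·e^57) · (57 / (17·e^57)) = 57

Interpretation: for a small percentage change in X, the percentage change in Y is approximately 57.00 times as large.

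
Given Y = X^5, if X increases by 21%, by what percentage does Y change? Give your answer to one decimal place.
159.4%

For Y = X^5:
If X → X(1 + 0.21)
Then Y → Y · (1 + 0.21)^5
     ≈ Y · 2.5937

Percentage change = ((1 + 0.21)^5 − 1) × 100% ≈ 159.4%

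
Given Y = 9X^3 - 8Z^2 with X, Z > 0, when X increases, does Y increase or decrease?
Y increases

Taking the partial derivative:
∂Y/∂X = 27X^2

∂Y/∂X = 27X^2 > 0 (assuming positive values)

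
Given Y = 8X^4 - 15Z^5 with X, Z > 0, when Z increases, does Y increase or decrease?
Y decreases

Taking the partial derivative:
∂Y/∂Z = -75Z^4

∂Y/∂Z = -75Z^4 < 0 (assuming positive values)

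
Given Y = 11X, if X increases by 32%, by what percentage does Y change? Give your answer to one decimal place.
32.0%

For Y = 11X:
If X → X(1 + 0.32)
Then Y → Y · (1 + 0.32)^1
     = Y · 1.3200

Percentage change = ((1 + 0.32)^1 − 1) × 100% = 32.0%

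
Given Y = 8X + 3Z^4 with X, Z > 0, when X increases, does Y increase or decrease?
Y increases

Taking the partial derivative:
∂Y/∂X = 8

∂Y/∂X = 8 > 0 (assuming positive values)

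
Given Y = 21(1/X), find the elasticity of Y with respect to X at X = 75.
Elasticity = -1

Elasticity = (dY/dX) · (X/Y)

dY/dX = -21/X²
At X = 75: dY/dX = -7/1875, Y = 7/25

Elasticity = (-7/1875) · (75 / (7/25)) = -1

Interpretation: for a small percentage change in X, the percentage change in Y is approximately -1.00 times as large.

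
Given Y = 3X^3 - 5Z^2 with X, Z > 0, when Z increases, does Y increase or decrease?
Y decreases

Taking the partial derivative:
∂Y/∂Z = -10Z

∂Y/∂Z = -10Z < 0 (assuming positive values)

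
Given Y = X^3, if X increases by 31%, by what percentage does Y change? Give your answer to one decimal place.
124.8%

For Y = X^3:
If X → X(1 + 0.31)
Then Y → Y · (1 + 0.31)^3
     ≈ Y · 2.2481

Percentage change = ((1 + 0.31)^3 − 1) × 100% ≈ 124.8%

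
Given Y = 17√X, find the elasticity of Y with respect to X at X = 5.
Elasticity = 1/2

Elasticity = (dY/dX) · (X/Y)

dY/dX = 17/(2·√X)
At X = 5: dY/dX = 17·√5/10, Y = 17·√5

Elasticity = (17·√5/10) · (5 / (17·√5)) = 1/2

Interpretation: for a small percentage change in X, the percentage change in Y is approximately 0.50 times as large.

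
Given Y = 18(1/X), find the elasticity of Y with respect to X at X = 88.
Elasticity = -1

Elasticity = (dY/dX) · (X/Y)

dY/dX = -18/X²
At X = 88: dY/dX = -9/3872, Y = 9/44

Elasticity = (-9/3872) · (88 / (9/44)) = -1

Interpretation: for a small percentage change in X, the percentage change in Y is approximately -1.00 times as large.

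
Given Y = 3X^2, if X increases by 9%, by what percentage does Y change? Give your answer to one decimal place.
18.8%

For Y = 3X^2:
If X → X(1 + 0.09)
Then Y → Y · (1 + 0.09)^2
     = Y · 1.1881

Percentage change = ((1 + 0.09)^2 − 1) × 100% ≈ 18.8%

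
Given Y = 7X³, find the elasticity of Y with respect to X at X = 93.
Elasticity = 3

Elasticity = (dY/dX) · (X/Y)

dY/dX = 21·X²
At X = 93: dY/dX = 181629, Y = 5630499

Elasticity = 181629 · (93 / 5630499) = 3

Interpretation: for a small percentage change in X, the percentage change in Y is approximately 3.00 times as large.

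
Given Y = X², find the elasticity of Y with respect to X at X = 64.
Elasticity = 2

Elasticity = (dY/dX) · (X/Y)

dY/dX = 2·X
At X = 64: dY/dX = 128, Y = 4096

Elasticity = 128 · (64 / 4096) = 2

Interpretation: for a small percentage change in X, the percentage change in Y is approximately 2.00 times as large.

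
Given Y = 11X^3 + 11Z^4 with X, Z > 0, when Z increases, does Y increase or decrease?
Y increases

Taking the partial derivative:
∂Y/∂Z = 44Z^3

∂Y/∂Z = 44Z^3 > 0 (assuming positive values)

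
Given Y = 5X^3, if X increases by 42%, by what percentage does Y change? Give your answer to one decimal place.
186.3%

For Y = 5X^3:
If X → X(1 + 0.42)
Then Y → Y · (1 + 0.42)^3
     ≈ Y · 2.8633

Percentage change = ((1 + 0.42)^3 − 1) × 100% ≈ 186.3%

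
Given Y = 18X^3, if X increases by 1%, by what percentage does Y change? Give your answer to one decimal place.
3.0%

For Y = 18X^3:
If X → X(1 + 0.01)
Then Y → Y · (1 + 0.01)^3
     ≈ Y · 1.0303

Percentage change = ((1 + 0.01)^3 − 1) × 100% ≈ 3.0%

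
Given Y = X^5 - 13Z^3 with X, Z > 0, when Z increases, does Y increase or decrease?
Y decreases

Taking the partial derivative:
∂Y/∂Z = -39Z^2

∂Y/∂Z = -39Z^2 < 0 (assuming positive values)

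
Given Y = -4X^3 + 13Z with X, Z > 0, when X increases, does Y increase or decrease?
Y decreases

Taking the partial derivative:
∂Y/∂X = -12X^2

∂Y/∂X = -12X^2 < 0 (assuming positive values)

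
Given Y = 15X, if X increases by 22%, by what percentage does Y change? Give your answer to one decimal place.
22.0%

For Y = 15X:
If X → X(1 + 0.22)
Then Y → Y · (1 + 0.22)^1
     = Y · 1.2200

Percentage change = ((1 + 0.22)^1 − 1) × 100% = 22.0%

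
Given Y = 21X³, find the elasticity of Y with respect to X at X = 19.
Elasticity = 3

Elasticity = (dY/dX) · (X/Y)

dY/dX = 63·X²
At X = 19: dY/dX = 22743, Y = 144039

Elasticity = 22743 · (19 / 144039) = 3

Interpretation: for a small percentage change in X, the percentage change in Y is approximately 3.00 times as large.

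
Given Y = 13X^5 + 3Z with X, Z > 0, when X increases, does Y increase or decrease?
Y increases

Taking the partial derivative:
∂Y/∂X = 65X^4

∂Y/∂X = 65X^4 > 0 (assuming positive values)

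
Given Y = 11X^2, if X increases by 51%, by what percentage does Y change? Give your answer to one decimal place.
128.0%

For Y = 11X^2:
If X → X(1 + 0.51)
Then Y → Y · (1 + 0.51)^2
     = Y · 2.2801

Percentage change = ((1 + 0.51)^2 − 1) × 100% ≈ 128.0%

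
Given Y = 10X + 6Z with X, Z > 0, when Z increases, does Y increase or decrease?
Y increases

Taking the partial derivative:
∂Y/∂Z = 6

∂Y/∂Z = 6 > 0 (assuming positive values)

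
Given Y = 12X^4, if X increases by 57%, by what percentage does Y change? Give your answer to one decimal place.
507.6%

For Y = 12X^4:
If X → X(1 + 0.57)
Then Y → Y · (1 + 0.57)^4
     ≈ Y · 6.0757

Percentage change = ((1 + 0.57)^4 − 1) × 100% ≈ 507.6%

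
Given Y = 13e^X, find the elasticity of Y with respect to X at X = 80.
Elasticity = 80

Elasticity = (dY/dX) · (X/Y)

dY/dX = 13·e^X
At X = 80: dY/dX = 13·e^80, Y = 13·e^80

Elasticity = (13·e^80) · (80 / (13·e^80)) = 80

Interpretation: for a small percentage change in X, the percentage change in Y is approximately 80.00 times as large.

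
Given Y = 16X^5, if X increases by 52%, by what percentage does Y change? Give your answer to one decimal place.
711.4%

For Y = 16X^5:
If X → X(1 + 0.52)
Then Y → Y · (1 + 0.52)^5
     ≈ Y · 8.1137

Percentage change = ((1 + 0.52)^5 − 1) × 100% ≈ 711.4%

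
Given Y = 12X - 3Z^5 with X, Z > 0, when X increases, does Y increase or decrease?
Y increases

Taking the partial derivative:
∂Y/∂X = 12

∂Y/∂X = 12 > 0 (assuming positive values)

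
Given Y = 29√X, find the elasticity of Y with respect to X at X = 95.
Elasticity = 1/2

Elasticity = (dY/dX) · (X/Y)

dY/dX = 29/(2·√X)
At X = 95: dY/dX = 29·√95/190, Y = 29·√95

Elasticity = (29·√95/190) · (95 / (29·√95)) = 1/2

Interpretation: for a small percentage change in X, the percentage change in Y is approximately 0.50 times as large.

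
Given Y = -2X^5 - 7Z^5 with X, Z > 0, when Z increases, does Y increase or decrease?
Y decreases

Taking the partial derivative:
∂Y/∂Z = -35Z^4

∂Y/∂Z = -35Z^4 < 0 (assuming positive values)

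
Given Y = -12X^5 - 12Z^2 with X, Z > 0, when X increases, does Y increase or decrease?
Y decreases

Taking the partial derivative:
∂Y/∂X = -60X^4

∂Y/∂X = -60X^4 < 0 (assuming positive values)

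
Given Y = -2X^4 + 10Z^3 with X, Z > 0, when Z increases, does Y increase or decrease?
Y increases

Taking the partial derivative:
∂Y/∂Z = 30Z^2

∂Y/∂Z = 30Z^2 > 0 (assuming positive values)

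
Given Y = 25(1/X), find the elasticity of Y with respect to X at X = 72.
Elasticity = -1

Elasticity = (dY/dX) · (X/Y)

dY/dX = -25/X²
At X = 72: dY/dX = -25/5184, Y = 25/72

Elasticity = (-25/5184) · (72 / (25/72)) = -1

Interpretation: for a small percentage change in X, the percentage change in Y is approximately -1.00 times as large.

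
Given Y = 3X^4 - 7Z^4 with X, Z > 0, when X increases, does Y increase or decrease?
Y increases

Taking the partial derivative:
∂Y/∂X = 12X^3

∂Y/∂X = 12X^3 > 0 (assuming positive values)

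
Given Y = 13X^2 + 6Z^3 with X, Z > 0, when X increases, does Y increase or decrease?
Y increases

Taking the partial derivative:
∂Y/∂X = 26X

∂Y/∂X = 26X > 0 (assuming positive values)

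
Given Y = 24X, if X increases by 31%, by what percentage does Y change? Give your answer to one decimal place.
31.0%

For Y = 24X:
If X → X(1 + 0.31)
Then Y → Y · (1 + 0.31)^1
     = Y · 1.3100

Percentage change = ((1 + 0.31)^1 − 1) × 100% = 31.0%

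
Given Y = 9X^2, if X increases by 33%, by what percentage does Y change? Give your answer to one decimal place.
76.9%

For Y = 9X^2:
If X → X(1 + 0.33)
Then Y → Y · (1 + 0.33)^2
     = Y · 1.7689

Percentage change = ((1 + 0.33)^2 − 1) × 100% ≈ 76.9%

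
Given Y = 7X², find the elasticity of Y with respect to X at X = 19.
Elasticity = 2

Elasticity = (dY/dX) · (X/Y)

dY/dX = 14·X
At X = 19: dY/dX = 266, Y = 2527

Elasticity = 266 · (19 / 2527) = 2

Interpretation: for a small percentage change in X, the percentage change in Y is approximately 2.00 times as large.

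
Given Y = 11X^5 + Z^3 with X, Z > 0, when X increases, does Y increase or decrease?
Y increases

Taking the partial derivative:
∂Y/∂X = 55X^4

∂Y/∂X = 55X^4 > 0 (assuming positive values)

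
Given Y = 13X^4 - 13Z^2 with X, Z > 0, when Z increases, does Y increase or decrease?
Y decreases

Taking the partial derivative:
∂Y/∂Z = -26Z

∂Y/∂Z = -26Z < 0 (assuming positive values)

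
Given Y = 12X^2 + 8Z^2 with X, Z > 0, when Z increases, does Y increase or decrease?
Y increases

Taking the partial derivative:
∂Y/∂Z = 16Z

∂Y/∂Z = 16Z > 0 (assuming positive values)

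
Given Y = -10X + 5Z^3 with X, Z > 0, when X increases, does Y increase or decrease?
Y decreases

Taking the partial derivative:
∂Y/∂X = -10

∂Y/∂X = -10 < 0 (assuming positive values)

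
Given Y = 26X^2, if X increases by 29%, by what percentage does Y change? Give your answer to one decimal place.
66.4%

For Y = 26X^2:
If X → X(1 + 0.29)
Then Y → Y · (1 + 0.29)^2
     = Y · 1.6641

Percentage change = ((1 + 0.29)^2 − 1) × 100% ≈ 66.4%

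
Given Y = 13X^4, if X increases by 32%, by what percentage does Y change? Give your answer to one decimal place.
203.6%

For Y = 13X^4:
If X → X(1 + 0.32)
Then Y → Y · (1 + 0.32)^4
     ≈ Y · 3.0360

Percentage change = ((1 + 0.32)^4 − 1) × 100% ≈ 203.6%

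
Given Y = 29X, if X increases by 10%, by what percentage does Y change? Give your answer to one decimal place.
10.0%

For Y = 29X:
If X → X(1 + 0.1)
Then Y → Y · (1 + 0.1)^1
     = Y · 1.1000

Percentage change = ((1 + 0.1)^1 − 1) × 100% = 10.0%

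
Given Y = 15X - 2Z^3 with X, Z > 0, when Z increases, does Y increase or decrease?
Y decreases

Taking the partial derivative:
∂Y/∂Z = -6Z^2

∂Y/∂Z = -6Z^2 < 0 (assuming positive values)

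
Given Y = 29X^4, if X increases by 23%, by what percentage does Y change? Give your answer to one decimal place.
128.9%

For Y = 29X^4:
If X → X(1 + 0.23)
Then Y → Y · (1 + 0.23)^4
     ≈ Y · 2.2889

Percentage change = ((1 + 0.23)^4 − 1) × 100% ≈ 128.9%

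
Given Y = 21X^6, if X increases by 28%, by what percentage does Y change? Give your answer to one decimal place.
339.8%

For Y = 21X^6:
If X → X(1 + 0.28)
Then Y → Y · (1 + 0.28)^6
     ≈ Y · 4.3980

Percentage change = ((1 + 0.28)^6 − 1) × 100% ≈ 339.8%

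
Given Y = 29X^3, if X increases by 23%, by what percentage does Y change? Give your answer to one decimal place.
86.1%

For Y = 29X^3:
If X → X(1 + 0.23)
Then Y → Y · (1 + 0.23)^3
     ≈ Y · 1.8609

Percentage change = ((1 + 0.23)^3 − 1) × 100% ≈ 86.1%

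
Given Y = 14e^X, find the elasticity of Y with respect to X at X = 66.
Elasticity = 66

Elasticity = (dY/dX) · (X/Y)

dY/dX = 14·e^X
At X = 66: dY/dX = 14·e^66, Y = 14·e^66

Elasticity = (14·e^66) · (66 / (14·e^66)) = 66

Interpretation: for a small percentage change in X, the percentage change in Y is approximately 66.00 times as large.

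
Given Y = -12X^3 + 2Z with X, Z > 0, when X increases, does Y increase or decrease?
Y decreases

Taking the partial derivative:
∂Y/∂X = -36X^2

∂Y/∂X = -36X^2 < 0 (assuming positive values)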